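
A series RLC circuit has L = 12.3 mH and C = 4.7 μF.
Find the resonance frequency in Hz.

Step 1 — Resonance condition Im(Z)=0 gives ω₀ = 1/√(LC).
Step 2 — ω₀ = 1/√(0.0123·4.7e-06) = 4159 rad/s.
Step 3 — f₀ = ω₀/(2π) = 661.9 Hz.

f₀ = 661.9 Hz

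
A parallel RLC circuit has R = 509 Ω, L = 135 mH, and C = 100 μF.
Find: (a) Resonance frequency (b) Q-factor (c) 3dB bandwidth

Step 1 — Resonance: ω₀ = 1/√(LC) = 1/√(0.135·0.0001) = 272.2 rad/s.
Step 2 — f₀ = ω₀/(2π) = 43.32 Hz.
Step 3 — Parallel Q: Q = R/(ω₀L) = 509/(272.2·0.135) = 13.85.
Step 4 — Bandwidth: Δω = ω₀/Q = 19.65 rad/s; BW = Δω/(2π) = 3.127 Hz.

(a) f₀ = 43.32 Hz  (b) Q = 13.85  (c) BW = 3.127 Hz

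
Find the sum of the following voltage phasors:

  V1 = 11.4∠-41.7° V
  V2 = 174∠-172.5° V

Step 1 — Convert each phasor to rectangular form:
  V1 = 11.4·(cos(-41.7°) + j·sin(-41.7°)) = 8.512 - j7.584 V
  V2 = 174·(cos(-172.5°) + j·sin(-172.5°)) = -172.5 - j22.71 V
Step 2 — Sum components: V_total = -164 - j30.3 V.
Step 3 — Convert to polar: |V_total| = 166.8 V, ∠V_total = -169.5°.

V_total = 166.8∠-169.5° V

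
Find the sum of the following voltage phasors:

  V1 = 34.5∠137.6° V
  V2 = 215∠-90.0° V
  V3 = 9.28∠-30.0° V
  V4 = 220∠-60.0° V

Step 1 — Convert each phasor to rectangular form:
  V1 = 34.5·(cos(137.6°) + j·sin(137.6°)) = -25.48 + j23.26 V
  V2 = 215·(cos(-90.0°) + j·sin(-90.0°)) = 0 - j215 V
  V3 = 9.28·(cos(-30.0°) + j·sin(-30.0°)) = 8.037 - j4.64 V
  V4 = 220·(cos(-60.0°) + j·sin(-60.0°)) = 110 - j190.5 V
Step 2 — Sum components: V_total = 92.56 - j386.9 V.
Step 3 — Convert to polar: |V_total| = 397.8 V, ∠V_total = -76.5°.

V_total = 397.8∠-76.5° V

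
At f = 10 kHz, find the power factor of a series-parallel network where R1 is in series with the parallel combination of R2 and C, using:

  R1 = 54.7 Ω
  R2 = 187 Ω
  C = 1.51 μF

Step 1 — Angular frequency: ω = 2π·f = 2π·1e+04 = 6.283e+04 rad/s.
Step 2 — Component impedances:
  R1: Z = R = 54.7 Ω
  R2: Z = R = 187 Ω
  C: Z = 1/(jωC) = -j/(ω·C) = 0 - j10.54 Ω
Step 3 — Parallel branch: R2 || C = 1/(1/R2 + 1/C) = 0.5922 - j10.51 Ω.
Step 4 — Series with R1: Z_total = R1 + (R2 || C) = 55.29 - j10.51 Ω = 56.28∠-10.8° Ω.
Step 5 — Power factor: PF = cos(φ) = Re(Z)/|Z| = 55.29/56.28 = 0.9824.
Step 6 — Type: Im(Z) = -10.51 ⇒ leading (phase φ = -10.8°).

PF = 0.9824 (leading, φ = -10.8°)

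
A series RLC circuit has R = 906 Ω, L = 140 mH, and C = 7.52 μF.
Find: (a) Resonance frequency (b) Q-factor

Step 1 — Resonance condition Im(Z)=0 gives ω₀ = 1/√(LC).
Step 2 — ω₀ = 1/√(0.14·7.52e-06) = 974.6 rad/s.
Step 3 — f₀ = ω₀/(2π) = 155.1 Hz.
Step 4 — Series Q: Q = ω₀L/R = 974.6·0.14/906 = 0.1506.

(a) f₀ = 155.1 Hz  (b) Q = 0.1506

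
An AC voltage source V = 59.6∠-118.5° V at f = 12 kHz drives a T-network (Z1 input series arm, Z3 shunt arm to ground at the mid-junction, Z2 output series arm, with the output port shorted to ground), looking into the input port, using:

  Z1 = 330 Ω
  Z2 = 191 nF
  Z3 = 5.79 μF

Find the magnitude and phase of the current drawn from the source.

Step 1 — Angular frequency: ω = 2π·f = 2π·1.2e+04 = 7.54e+04 rad/s.
Step 2 — Component impedances:
  Z1: Z = R = 330 Ω
  Z2: Z = 1/(jωC) = -j/(ω·C) = 0 - j69.44 Ω
  Z3: Z = 1/(jωC) = -j/(ω·C) = 0 - j2.291 Ω
Step 3 — With the output port shorted to ground, the output series arm Z2 runs from the junction to ground; the shunt arm Z3 also runs from the junction to ground. They appear in parallel: Z3 || Z2 = 0 - j2.218 Ω.
Step 4 — Series with input arm Z1: Z_in = Z1 + (Z3 || Z2) = 330 - j2.218 Ω = 330∠-0.4° Ω.
Step 5 — Source phasor: V = 59.6∠-118.5° V = -28.44 - j52.38 V.
Step 6 — Ohm's law: I = V / Z_total = (-28.44 - j52.38) / (330 - j2.218) = -0.08511 - j0.1593 A.
Step 7 — Convert to polar: |I| = 0.1806 A, ∠I = -118.1°.

I = 0.1806∠-118.1° A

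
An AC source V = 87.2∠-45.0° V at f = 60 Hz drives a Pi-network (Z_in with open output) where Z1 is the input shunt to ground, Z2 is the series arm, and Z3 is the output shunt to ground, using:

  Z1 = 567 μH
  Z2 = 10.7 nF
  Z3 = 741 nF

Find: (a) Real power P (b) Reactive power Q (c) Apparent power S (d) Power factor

Step 1 — Angular frequency: ω = 2π·f = 2π·60 = 377 rad/s.
Step 2 — Component impedances:
  Z1: Z = jωL = j·377·0.000567 = 0 + j0.2138 Ω
  Z2: Z = 1/(jωC) = -j/(ω·C) = 0 - j2.479e+05 Ω
  Z3: Z = 1/(jωC) = -j/(ω·C) = 0 - j3580 Ω
Step 3 — With open output, the series arm Z2 and the output shunt Z3 appear in series to ground: Z2 + Z3 = 0 - j2.515e+05 Ω.
Step 4 — Parallel with input shunt Z1: Z_in = Z1 || (Z2 + Z3) = 0 + j0.2138 Ω = 0.2138∠90.0° Ω.
Step 5 — Source phasor: V = 87.2∠-45.0° V = 61.66 - j61.66 V.
Step 6 — Current: I = V / Z = -288.5 - j288.5 A = 407.9∠-135.0° A.
Step 7 — Complex power: S = V·I* = 0 + j3.557e+04 VA.
Step 8 — Real power: P = Re(S) = 0 W.
Step 9 — Reactive power: Q = Im(S) = 3.557e+04 VAR.
Step 10 — Apparent power: |S| = 3.557e+04 VA.
Step 11 — Power factor: PF = P/|S| = 0 (lagging).

(a) P = 0 W  (b) Q = 3.557e+04 VAR  (c) S = 3.557e+04 VA  (d) PF = 0 (lagging)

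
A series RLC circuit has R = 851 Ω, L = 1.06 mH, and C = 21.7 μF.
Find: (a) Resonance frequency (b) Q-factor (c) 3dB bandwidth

Step 1 — Resonance condition Im(Z)=0 gives ω₀ = 1/√(LC).
Step 2 — ω₀ = 1/√(0.00106·2.17e-05) = 6594 rad/s.
Step 3 — f₀ = ω₀/(2π) = 1049 Hz.
Step 4 — Series Q: Q = ω₀L/R = 6594·0.00106/851 = 0.008213.
Step 5 — 3dB bandwidth: Δω = ω₀/Q = 8.028e+05 rad/s; BW = Δω/(2π) = 1.278e+05 Hz.

(a) f₀ = 1049 Hz  (b) Q = 0.008213  (c) BW = 1.278e+05 Hz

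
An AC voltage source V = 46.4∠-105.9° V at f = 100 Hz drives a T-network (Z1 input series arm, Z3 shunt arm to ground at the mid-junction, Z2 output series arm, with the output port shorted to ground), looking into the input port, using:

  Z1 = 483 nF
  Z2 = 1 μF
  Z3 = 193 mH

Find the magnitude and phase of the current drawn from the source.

Step 1 — Angular frequency: ω = 2π·f = 2π·100 = 628.3 rad/s.
Step 2 — Component impedances:
  Z1: Z = 1/(jωC) = -j/(ω·C) = 0 - j3295 Ω
  Z2: Z = 1/(jωC) = -j/(ω·C) = 0 - j1592 Ω
  Z3: Z = jωL = j·628.3·0.193 = 0 + j121.3 Ω
Step 3 — With the output port shorted to ground, the output series arm Z2 runs from the junction to ground; the shunt arm Z3 also runs from the junction to ground. They appear in parallel: Z3 || Z2 = 0 + j131.3 Ω.
Step 4 — Series with input arm Z1: Z_in = Z1 + (Z3 || Z2) = 0 - j3164 Ω = 3164∠-90.0° Ω.
Step 5 — Source phasor: V = 46.4∠-105.9° V = -12.71 - j44.62 V.
Step 6 — Ohm's law: I = V / Z_total = (-12.71 - j44.62) / (0 - j3164) = 0.0141 - j0.004018 A.
Step 7 — Convert to polar: |I| = 0.01467 A, ∠I = -15.9°.

I = 0.01467∠-15.9° A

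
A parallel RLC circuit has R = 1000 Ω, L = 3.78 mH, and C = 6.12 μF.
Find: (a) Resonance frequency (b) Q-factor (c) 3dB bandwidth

Step 1 — Resonance: ω₀ = 1/√(LC) = 1/√(0.00378·6.12e-06) = 6575 rad/s.
Step 2 — f₀ = ω₀/(2π) = 1046 Hz.
Step 3 — Parallel Q: Q = R/(ω₀L) = 1000/(6575·0.00378) = 40.24.
Step 4 — Bandwidth: Δω = ω₀/Q = 163.4 rad/s; BW = Δω/(2π) = 26.01 Hz.

(a) f₀ = 1046 Hz  (b) Q = 40.24  (c) BW = 26.01 Hz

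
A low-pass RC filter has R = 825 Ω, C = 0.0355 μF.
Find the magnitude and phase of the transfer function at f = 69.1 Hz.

Step 1 — Angular frequency: ω = 2π·69.1 = 434.2 rad/s.
Step 2 — Transfer function: H(jω) = 1/(1 + jωRC).
Step 3 — Denominator: 1 + jωRC = 1 + j·434.2·825·3.55e-08 = 1 + j0.01272.
Step 4 — H = 0.9998 - j0.01271.
Step 5 — Magnitude: |H| = 0.9999 (-0.0 dB); phase: φ = -0.7°.

|H| = 0.9999 (-0.0 dB), φ = -0.7°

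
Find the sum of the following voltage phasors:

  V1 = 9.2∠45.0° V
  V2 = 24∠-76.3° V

Step 1 — Convert each phasor to rectangular form:
  V1 = 9.2·(cos(45.0°) + j·sin(45.0°)) = 6.505 + j6.505 V
  V2 = 24·(cos(-76.3°) + j·sin(-76.3°)) = 5.684 - j23.32 V
Step 2 — Sum components: V_total = 12.19 - j16.81 V.
Step 3 — Convert to polar: |V_total| = 20.77 V, ∠V_total = -54.1°.

V_total = 20.77∠-54.1° V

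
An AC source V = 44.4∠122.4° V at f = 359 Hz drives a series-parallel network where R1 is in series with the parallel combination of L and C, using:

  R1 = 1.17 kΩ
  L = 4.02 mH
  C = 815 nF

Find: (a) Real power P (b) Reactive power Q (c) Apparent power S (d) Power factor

Step 1 — Angular frequency: ω = 2π·f = 2π·359 = 2256 rad/s.
Step 2 — Component impedances:
  R1: Z = R = 1170 Ω
  L: Z = jωL = j·2256·0.00402 = 0 + j9.068 Ω
  C: Z = 1/(jωC) = -j/(ω·C) = 0 - j544 Ω
Step 3 — Parallel branch: L || C = 1/(1/L + 1/C) = 0 + j9.221 Ω.
Step 4 — Series with R1: Z_total = R1 + (L || C) = 1170 + j9.221 Ω = 1170∠0.5° Ω.
Step 5 — Source phasor: V = 44.4∠122.4° V = -23.79 + j37.49 V.
Step 6 — Current: I = V / Z = -0.02008 + j0.0322 A = 0.03795∠121.9° A.
Step 7 — Complex power: S = V·I* = 1.685 + j0.01328 VA.
Step 8 — Real power: P = Re(S) = 1.685 W.
Step 9 — Reactive power: Q = Im(S) = 0.01328 VAR.
Step 10 — Apparent power: |S| = 1.685 VA.
Step 11 — Power factor: PF = P/|S| = 1 (lagging).

(a) P = 1.685 W  (b) Q = 0.01328 VAR  (c) S = 1.685 VA  (d) PF = 1 (lagging)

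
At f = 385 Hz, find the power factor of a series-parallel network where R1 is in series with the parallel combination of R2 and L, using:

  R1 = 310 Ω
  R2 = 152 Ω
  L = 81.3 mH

Step 1 — Angular frequency: ω = 2π·f = 2π·385 = 2419 rad/s.
Step 2 — Component impedances:
  R1: Z = R = 310 Ω
  R2: Z = R = 152 Ω
  L: Z = jωL = j·2419·0.0813 = 0 + j196.7 Ω
Step 3 — Parallel branch: R2 || L = 1/(1/R2 + 1/L) = 95.16 + j73.55 Ω.
Step 4 — Series with R1: Z_total = R1 + (R2 || L) = 405.2 + j73.55 Ω = 411.8∠10.3° Ω.
Step 5 — Power factor: PF = cos(φ) = Re(Z)/|Z| = 405.16/411.78 = 0.9839.
Step 6 — Type: Im(Z) = 73.55 ⇒ lagging (phase φ = 10.3°).

PF = 0.9839 (lagging, φ = 10.3°)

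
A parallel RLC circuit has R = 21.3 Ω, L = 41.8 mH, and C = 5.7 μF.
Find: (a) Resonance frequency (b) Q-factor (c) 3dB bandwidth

Step 1 — Resonance: ω₀ = 1/√(LC) = 1/√(0.0418·5.7e-06) = 2049 rad/s.
Step 2 — f₀ = ω₀/(2π) = 326.1 Hz.
Step 3 — Parallel Q: Q = R/(ω₀L) = 21.3/(2049·0.0418) = 0.2487.
Step 4 — Bandwidth: Δω = ω₀/Q = 8237 rad/s; BW = Δω/(2π) = 1311 Hz.

(a) f₀ = 326.1 Hz  (b) Q = 0.2487  (c) BW = 1311 Hz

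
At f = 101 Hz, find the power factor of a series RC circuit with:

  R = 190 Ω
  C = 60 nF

Step 1 — Angular frequency: ω = 2π·f = 2π·101 = 634.6 rad/s.
Step 2 — Component impedances:
  R: Z = R = 190 Ω
  C: Z = 1/(jωC) = -j/(ω·C) = 0 - j2.626e+04 Ω
Step 3 — Series combination: Z_total = R + C = 190 - j2.626e+04 Ω = 2.626e+04∠-89.6° Ω.
Step 4 — Power factor: PF = cos(φ) = Re(Z)/|Z| = 190/26264 = 0.007234.
Step 5 — Type: Im(Z) = -2.626e+04 ⇒ leading (phase φ = -89.6°).

PF = 0.007234 (leading, φ = -89.6°)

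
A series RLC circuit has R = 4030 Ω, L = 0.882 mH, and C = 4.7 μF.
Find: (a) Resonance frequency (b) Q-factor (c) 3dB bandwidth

Step 1 — Resonance: ω₀ = 1/√(LC) = 1/√(0.000882·4.7e-06) = 1.553e+04 rad/s.
Step 2 — f₀ = ω₀/(2π) = 2472 Hz.
Step 3 — Series Q: Q = ω₀L/R = 1.553e+04·0.000882/4030 = 0.003399.
Step 4 — Bandwidth: Δω = ω₀/Q = 4.569e+06 rad/s; BW = Δω/(2π) = 7.272e+05 Hz.

(a) f₀ = 2472 Hz  (b) Q = 0.003399  (c) BW = 7.272e+05 Hz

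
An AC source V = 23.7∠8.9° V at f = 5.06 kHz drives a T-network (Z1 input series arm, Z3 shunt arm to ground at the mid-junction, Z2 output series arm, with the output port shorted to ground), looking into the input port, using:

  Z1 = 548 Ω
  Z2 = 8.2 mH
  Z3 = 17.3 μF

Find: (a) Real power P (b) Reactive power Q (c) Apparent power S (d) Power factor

Step 1 — Angular frequency: ω = 2π·f = 2π·5060 = 3.179e+04 rad/s.
Step 2 — Component impedances:
  Z1: Z = R = 548 Ω
  Z2: Z = jωL = j·3.179e+04·0.0082 = 0 + j260.7 Ω
  Z3: Z = 1/(jωC) = -j/(ω·C) = 0 - j1.818 Ω
Step 3 — With the output port shorted to ground, the output series arm Z2 runs from the junction to ground; the shunt arm Z3 also runs from the junction to ground. They appear in parallel: Z3 || Z2 = 0 - j1.831 Ω.
Step 4 — Series with input arm Z1: Z_in = Z1 + (Z3 || Z2) = 548 - j1.831 Ω = 548∠-0.2° Ω.
Step 5 — Source phasor: V = 23.7∠8.9° V = 23.41 + j3.667 V.
Step 6 — Current: I = V / Z = 0.0427 + j0.006834 A = 0.04325∠9.1° A.
Step 7 — Complex power: S = V·I* = 1.025 - j0.003424 VA.
Step 8 — Real power: P = Re(S) = 1.025 W.
Step 9 — Reactive power: Q = Im(S) = -0.003424 VAR.
Step 10 — Apparent power: |S| = 1.025 VA.
Step 11 — Power factor: PF = P/|S| = 1 (leading).

(a) P = 1.025 W  (b) Q = -0.003424 VAR  (c) S = 1.025 VA  (d) PF = 1 (leading)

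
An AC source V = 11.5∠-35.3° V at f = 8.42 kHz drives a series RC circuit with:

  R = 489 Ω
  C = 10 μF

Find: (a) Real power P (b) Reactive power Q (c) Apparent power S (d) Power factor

Step 1 — Angular frequency: ω = 2π·f = 2π·8420 = 5.29e+04 rad/s.
Step 2 — Component impedances:
  R: Z = R = 489 Ω
  C: Z = 1/(jωC) = -j/(ω·C) = 0 - j1.89 Ω
Step 3 — Series combination: Z_total = R + C = 489 - j1.89 Ω = 489∠-0.2° Ω.
Step 4 — Source phasor: V = 11.5∠-35.3° V = 9.386 - j6.645 V.
Step 5 — Current: I = V / Z = 0.01925 - j0.01352 A = 0.02352∠-35.1° A.
Step 6 — Complex power: S = V·I* = 0.2704 - j0.001045 VA.
Step 7 — Real power: P = Re(S) = 0.2704 W.
Step 8 — Reactive power: Q = Im(S) = -0.001045 VAR.
Step 9 — Apparent power: |S| = 0.2704 VA.
Step 10 — Power factor: PF = P/|S| = 1 (leading).

(a) P = 0.2704 W  (b) Q = -0.001045 VAR  (c) S = 0.2704 VA  (d) PF = 1 (leading)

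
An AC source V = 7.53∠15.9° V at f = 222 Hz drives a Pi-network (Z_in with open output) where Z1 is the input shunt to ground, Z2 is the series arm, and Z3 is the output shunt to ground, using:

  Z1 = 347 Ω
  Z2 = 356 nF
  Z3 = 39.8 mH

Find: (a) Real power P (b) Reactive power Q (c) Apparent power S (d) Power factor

Step 1 — Angular frequency: ω = 2π·f = 2π·222 = 1395 rad/s.
Step 2 — Component impedances:
  Z1: Z = R = 347 Ω
  Z2: Z = 1/(jωC) = -j/(ω·C) = 0 - j2014 Ω
  Z3: Z = jωL = j·1395·0.0398 = 0 + j55.52 Ω
Step 3 — With open output, the series arm Z2 and the output shunt Z3 appear in series to ground: Z2 + Z3 = 0 - j1958 Ω.
Step 4 — Parallel with input shunt Z1: Z_in = Z1 || (Z2 + Z3) = 336.4 - j59.62 Ω = 341.7∠-10.0° Ω.
Step 5 — Source phasor: V = 7.53∠15.9° V = 7.242 + j2.063 V.
Step 6 — Current: I = V / Z = 0.01982 + j0.009643 A = 0.02204∠25.9° A.
Step 7 — Complex power: S = V·I* = 0.1634 - j0.02895 VA.
Step 8 — Real power: P = Re(S) = 0.1634 W.
Step 9 — Reactive power: Q = Im(S) = -0.02895 VAR.
Step 10 — Apparent power: |S| = 0.1659 VA.
Step 11 — Power factor: PF = P/|S| = 0.9847 (leading).

(a) P = 0.1634 W  (b) Q = -0.02895 VAR  (c) S = 0.1659 VA  (d) PF = 0.9847 (leading)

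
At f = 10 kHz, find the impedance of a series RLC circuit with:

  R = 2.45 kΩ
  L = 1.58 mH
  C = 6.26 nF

Step 1 — Angular frequency: ω = 2π·f = 2π·1e+04 = 6.283e+04 rad/s.
Step 2 — Component impedances:
  R: Z = R = 2450 Ω
  L: Z = jωL = j·6.283e+04·0.00158 = 0 + j99.27 Ω
  C: Z = 1/(jωC) = -j/(ω·C) = 0 - j2542 Ω
Step 3 — Series combination: Z_total = R + L + C = 2450 - j2443 Ω = 3460∠-44.9° Ω.

Z = 2450 - j2443 Ω = 3460∠-44.9° Ω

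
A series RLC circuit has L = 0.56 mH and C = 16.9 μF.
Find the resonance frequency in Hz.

Step 1 — Resonance condition Im(Z)=0 gives ω₀ = 1/√(LC).
Step 2 — ω₀ = 1/√(0.00056·1.69e-05) = 1.028e+04 rad/s.
Step 3 — f₀ = ω₀/(2π) = 1636 Hz.

f₀ = 1636 Hz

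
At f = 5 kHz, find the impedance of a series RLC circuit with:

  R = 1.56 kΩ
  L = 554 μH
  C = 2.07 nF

Step 1 — Angular frequency: ω = 2π·f = 2π·5000 = 3.142e+04 rad/s.
Step 2 — Component impedances:
  R: Z = R = 1560 Ω
  L: Z = jωL = j·3.142e+04·0.000554 = 0 + j17.4 Ω
  C: Z = 1/(jωC) = -j/(ω·C) = 0 - j1.538e+04 Ω
Step 3 — Series combination: Z_total = R + L + C = 1560 - j1.536e+04 Ω = 1.544e+04∠-84.2° Ω.

Z = 1560 - j1.536e+04 Ω = 1.544e+04∠-84.2° Ω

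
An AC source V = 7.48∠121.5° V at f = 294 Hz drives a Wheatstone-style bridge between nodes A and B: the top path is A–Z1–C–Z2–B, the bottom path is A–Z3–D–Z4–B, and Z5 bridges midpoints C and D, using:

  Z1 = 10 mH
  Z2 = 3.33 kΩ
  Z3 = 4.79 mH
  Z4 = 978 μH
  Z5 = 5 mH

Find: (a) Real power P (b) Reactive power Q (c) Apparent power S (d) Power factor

Step 1 — Angular frequency: ω = 2π·f = 2π·294 = 1847 rad/s.
Step 2 — Component impedances:
  Z1: Z = jωL = j·1847·0.01 = 0 + j18.47 Ω
  Z2: Z = R = 3330 Ω
  Z3: Z = jωL = j·1847·0.00479 = 0 + j8.848 Ω
  Z4: Z = jωL = j·1847·0.000978 = 0 + j1.807 Ω
  Z5: Z = jωL = j·1847·0.005 = 0 + j9.236 Ω
Step 3 — Bridge requires nodal analysis (the Z5 bridge couples midpoints C and D, so the two paths cannot be reduced to a simple series/parallel combination). Setting node B to ground and injecting 1 A at node A, the 3-node admittance system at A, C, D solves to V_A = Z_AB = 0.004907 + j8.513 Ω = 8.513∠90.0° Ω.
Step 4 — Source phasor: V = 7.48∠121.5° V = -3.908 + j6.378 V.
Step 5 — Current: I = V / Z = 0.7489 + j0.4595 A = 0.8786∠31.5° A.
Step 6 — Complex power: S = V·I* = 0.003788 + j6.572 VA.
Step 7 — Real power: P = Re(S) = 0.003788 W.
Step 8 — Reactive power: Q = Im(S) = 6.572 VAR.
Step 9 — Apparent power: |S| = 6.572 VA.
Step 10 — Power factor: PF = P/|S| = 0.0005764 (lagging).

(a) P = 0.003788 W  (b) Q = 6.572 VAR  (c) S = 6.572 VA  (d) PF = 0.0005764 (lagging)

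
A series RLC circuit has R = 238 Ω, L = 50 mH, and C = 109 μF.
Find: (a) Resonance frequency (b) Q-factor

Step 1 — Resonance condition Im(Z)=0 gives ω₀ = 1/√(LC).
Step 2 — ω₀ = 1/√(0.05·0.000109) = 428.4 rad/s.
Step 3 — f₀ = ω₀/(2π) = 68.17 Hz.
Step 4 — Series Q: Q = ω₀L/R = 428.4·0.05/238 = 0.08999.

(a) f₀ = 68.17 Hz  (b) Q = 0.08999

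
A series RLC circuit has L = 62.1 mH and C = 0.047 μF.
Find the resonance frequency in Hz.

Step 1 — Resonance condition Im(Z)=0 gives ω₀ = 1/√(LC).
Step 2 — ω₀ = 1/√(0.0621·4.7e-08) = 1.851e+04 rad/s.
Step 3 — f₀ = ω₀/(2π) = 2946 Hz.

f₀ = 2946 Hz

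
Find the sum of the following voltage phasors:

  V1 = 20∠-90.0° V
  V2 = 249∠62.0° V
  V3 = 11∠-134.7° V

Step 1 — Convert each phasor to rectangular form:
  V1 = 20·(cos(-90.0°) + j·sin(-90.0°)) = 0 - j20 V
  V2 = 249·(cos(62.0°) + j·sin(62.0°)) = 116.9 + j219.9 V
  V3 = 11·(cos(-134.7°) + j·sin(-134.7°)) = -7.737 - j7.819 V
Step 2 — Sum components: V_total = 109.2 + j192 V.
Step 3 — Convert to polar: |V_total| = 220.9 V, ∠V_total = 60.4°.

V_total = 220.9∠60.4° V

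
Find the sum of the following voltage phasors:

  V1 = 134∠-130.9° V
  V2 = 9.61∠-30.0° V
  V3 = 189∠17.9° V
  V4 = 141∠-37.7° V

Step 1 — Convert each phasor to rectangular form:
  V1 = 134·(cos(-130.9°) + j·sin(-130.9°)) = -87.74 - j101.3 V
  V2 = 9.61·(cos(-30.0°) + j·sin(-30.0°)) = 8.323 - j4.805 V
  V3 = 189·(cos(17.9°) + j·sin(17.9°)) = 179.9 + j58.09 V
  V4 = 141·(cos(-37.7°) + j·sin(-37.7°)) = 111.6 - j86.23 V
Step 2 — Sum components: V_total = 212 - j134.2 V.
Step 3 — Convert to polar: |V_total| = 250.9 V, ∠V_total = -32.3°.

V_total = 250.9∠-32.3° V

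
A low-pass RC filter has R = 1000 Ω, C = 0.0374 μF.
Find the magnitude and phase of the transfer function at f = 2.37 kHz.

Step 1 — Angular frequency: ω = 2π·2370 = 1.489e+04 rad/s.
Step 2 — Transfer function: H(jω) = 1/(1 + jωRC).
Step 3 — Denominator: 1 + jωRC = 1 + j·1.489e+04·1000·3.74e-08 = 1 + j0.5569.
Step 4 — H = 0.7633 - j0.4251.
Step 5 — Magnitude: |H| = 0.8736 (-1.2 dB); phase: φ = -29.1°.

|H| = 0.8736 (-1.2 dB), φ = -29.1°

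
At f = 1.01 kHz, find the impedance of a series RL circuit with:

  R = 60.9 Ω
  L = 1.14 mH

Step 1 — Angular frequency: ω = 2π·f = 2π·1010 = 6346 rad/s.
Step 2 — Component impedances:
  R: Z = R = 60.9 Ω
  L: Z = jωL = j·6346·0.00114 = 0 + j7.234 Ω
Step 3 — Series combination: Z_total = R + L = 60.9 + j7.234 Ω = 61.33∠6.8° Ω.

Z = 60.9 + j7.234 Ω = 61.33∠6.8° Ω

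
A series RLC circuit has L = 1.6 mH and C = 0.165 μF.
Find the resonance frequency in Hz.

Step 1 — Resonance condition Im(Z)=0 gives ω₀ = 1/√(LC).
Step 2 — ω₀ = 1/√(0.0016·1.65e-07) = 6.155e+04 rad/s.
Step 3 — f₀ = ω₀/(2π) = 9795 Hz.

f₀ = 9795 Hz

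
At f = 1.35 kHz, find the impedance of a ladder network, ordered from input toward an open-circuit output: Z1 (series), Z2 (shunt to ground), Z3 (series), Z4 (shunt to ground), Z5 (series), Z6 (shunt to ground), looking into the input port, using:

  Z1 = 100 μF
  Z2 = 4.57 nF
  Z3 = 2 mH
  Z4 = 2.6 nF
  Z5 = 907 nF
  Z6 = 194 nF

Step 1 — Angular frequency: ω = 2π·f = 2π·1350 = 8482 rad/s.
Step 2 — Component impedances:
  Z1: Z = 1/(jωC) = -j/(ω·C) = 0 - j1.179 Ω
  Z2: Z = 1/(jωC) = -j/(ω·C) = 0 - j2.58e+04 Ω
  Z3: Z = jωL = j·8482·0.002 = 0 + j16.96 Ω
  Z4: Z = 1/(jωC) = -j/(ω·C) = 0 - j4.534e+04 Ω
  Z5: Z = 1/(jωC) = -j/(ω·C) = 0 - j130 Ω
  Z6: Z = 1/(jωC) = -j/(ω·C) = 0 - j607.7 Ω
Step 3 — Ladder network (open output): work backward from the far end, alternating series and parallel combinations. Z_in = 0 - j691.1 Ω = 691.1∠-90.0° Ω.

Z = 0 - j691.1 Ω = 691.1∠-90.0° Ω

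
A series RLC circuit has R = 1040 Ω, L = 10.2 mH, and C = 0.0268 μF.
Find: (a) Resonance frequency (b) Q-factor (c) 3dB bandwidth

Step 1 — Resonance condition Im(Z)=0 gives ω₀ = 1/√(LC).
Step 2 — ω₀ = 1/√(0.0102·2.68e-08) = 6.048e+04 rad/s.
Step 3 — f₀ = ω₀/(2π) = 9626 Hz.
Step 4 — Series Q: Q = ω₀L/R = 6.048e+04·0.0102/1040 = 0.5932.
Step 5 — 3dB bandwidth: Δω = ω₀/Q = 1.02e+05 rad/s; BW = Δω/(2π) = 1.623e+04 Hz.

(a) f₀ = 9626 Hz  (b) Q = 0.5932  (c) BW = 1.623e+04 Hz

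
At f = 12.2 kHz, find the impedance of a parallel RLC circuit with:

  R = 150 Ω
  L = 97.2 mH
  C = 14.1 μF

Step 1 — Angular frequency: ω = 2π·f = 2π·1.22e+04 = 7.665e+04 rad/s.
Step 2 — Component impedances:
  R: Z = R = 150 Ω
  L: Z = jωL = j·7.665e+04·0.0972 = 0 + j7451 Ω
  C: Z = 1/(jωC) = -j/(ω·C) = 0 - j0.9252 Ω
Step 3 — Parallel combination: 1/Z_total = 1/R + 1/L + 1/C; Z_total = 0.005708 - j0.9253 Ω = 0.9253∠-89.6° Ω.

Z = 0.005708 - j0.9253 Ω = 0.9253∠-89.6° Ω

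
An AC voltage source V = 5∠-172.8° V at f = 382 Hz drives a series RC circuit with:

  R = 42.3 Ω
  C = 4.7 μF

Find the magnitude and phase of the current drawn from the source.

Step 1 — Angular frequency: ω = 2π·f = 2π·382 = 2400 rad/s.
Step 2 — Component impedances:
  R: Z = R = 42.3 Ω
  C: Z = 1/(jωC) = -j/(ω·C) = 0 - j88.65 Ω
Step 3 — Series combination: Z_total = R + C = 42.3 - j88.65 Ω = 98.22∠-64.5° Ω.
Step 4 — Source phasor: V = 5∠-172.8° V = -4.961 - j0.6267 V.
Step 5 — Ohm's law: I = V / Z_total = (-4.961 - j0.6267) / (42.3 - j88.65) = -0.01599 - j0.04833 A.
Step 6 — Convert to polar: |I| = 0.05091 A, ∠I = -108.3°.

I = 0.05091∠-108.3° A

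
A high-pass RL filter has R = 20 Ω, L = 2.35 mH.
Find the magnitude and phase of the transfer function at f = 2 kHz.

Step 1 — Angular frequency: ω = 2π·2000 = 1.257e+04 rad/s.
Step 2 — Transfer function: H(jω) = jωL/(R + jωL).
Step 3 — Numerator jωL = j·29.53; denominator R + jωL = 20 + j29.53.
Step 4 — H = 0.6856 + j0.4643.
Step 5 — Magnitude: |H| = 0.828 (-1.6 dB); phase: φ = 34.1°.

|H| = 0.828 (-1.6 dB), φ = 34.1°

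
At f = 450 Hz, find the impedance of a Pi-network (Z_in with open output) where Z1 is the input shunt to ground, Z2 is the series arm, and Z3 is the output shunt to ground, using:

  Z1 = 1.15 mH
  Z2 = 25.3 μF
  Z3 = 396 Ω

Step 1 — Angular frequency: ω = 2π·f = 2π·450 = 2827 rad/s.
Step 2 — Component impedances:
  Z1: Z = jωL = j·2827·0.00115 = 0 + j3.252 Ω
  Z2: Z = 1/(jωC) = -j/(ω·C) = 0 - j13.98 Ω
  Z3: Z = R = 396 Ω
Step 3 — With open output, the series arm Z2 and the output shunt Z3 appear in series to ground: Z2 + Z3 = 396 - j13.98 Ω.
Step 4 — Parallel with input shunt Z1: Z_in = Z1 || (Z2 + Z3) = 0.02668 + j3.252 Ω = 3.252∠89.5° Ω.

Z = 0.02668 + j3.252 Ω = 3.252∠89.5° Ω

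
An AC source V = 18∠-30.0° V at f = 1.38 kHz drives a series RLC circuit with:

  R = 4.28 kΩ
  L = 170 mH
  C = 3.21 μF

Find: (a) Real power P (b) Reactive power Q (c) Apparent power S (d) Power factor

Step 1 — Angular frequency: ω = 2π·f = 2π·1380 = 8671 rad/s.
Step 2 — Component impedances:
  R: Z = R = 4280 Ω
  L: Z = jωL = j·8671·0.17 = 0 + j1474 Ω
  C: Z = 1/(jωC) = -j/(ω·C) = 0 - j35.93 Ω
Step 3 — Series combination: Z_total = R + L + C = 4280 + j1438 Ω = 4515∠18.6° Ω.
Step 4 — Source phasor: V = 18∠-30.0° V = 15.59 - j9 V.
Step 5 — Current: I = V / Z = 0.002638 - j0.002989 A = 0.003987∠-48.6° A.
Step 6 — Complex power: S = V·I* = 0.06802 + j0.02286 VA.
Step 7 — Real power: P = Re(S) = 0.06802 W.
Step 8 — Reactive power: Q = Im(S) = 0.02286 VAR.
Step 9 — Apparent power: |S| = 0.07176 VA.
Step 10 — Power factor: PF = P/|S| = 0.9479 (lagging).

(a) P = 0.06802 W  (b) Q = 0.02286 VAR  (c) S = 0.07176 VA  (d) PF = 0.9479 (lagging)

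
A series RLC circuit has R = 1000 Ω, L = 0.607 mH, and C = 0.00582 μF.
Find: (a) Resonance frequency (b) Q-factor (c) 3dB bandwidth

Step 1 — Resonance: ω₀ = 1/√(LC) = 1/√(0.000607·5.82e-09) = 5.32e+05 rad/s.
Step 2 — f₀ = ω₀/(2π) = 8.468e+04 Hz.
Step 3 — Series Q: Q = ω₀L/R = 5.32e+05·0.000607/1000 = 0.3229.
Step 4 — Bandwidth: Δω = ω₀/Q = 1.647e+06 rad/s; BW = Δω/(2π) = 2.622e+05 Hz.

(a) f₀ = 8.468e+04 Hz  (b) Q = 0.3229  (c) BW = 2.622e+05 Hz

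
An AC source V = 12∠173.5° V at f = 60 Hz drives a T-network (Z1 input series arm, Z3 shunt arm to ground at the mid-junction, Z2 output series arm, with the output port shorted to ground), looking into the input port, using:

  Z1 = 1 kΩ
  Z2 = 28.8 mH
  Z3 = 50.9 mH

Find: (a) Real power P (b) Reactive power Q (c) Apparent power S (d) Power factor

Step 1 — Angular frequency: ω = 2π·f = 2π·60 = 377 rad/s.
Step 2 — Component impedances:
  Z1: Z = R = 1000 Ω
  Z2: Z = jωL = j·377·0.0288 = 0 + j10.86 Ω
  Z3: Z = jωL = j·377·0.0509 = 0 + j19.19 Ω
Step 3 — With the output port shorted to ground, the output series arm Z2 runs from the junction to ground; the shunt arm Z3 also runs from the junction to ground. They appear in parallel: Z3 || Z2 = 0 + j6.934 Ω.
Step 4 — Series with input arm Z1: Z_in = Z1 + (Z3 || Z2) = 1000 + j6.934 Ω = 1000∠0.4° Ω.
Step 5 — Source phasor: V = 12∠173.5° V = -11.92 + j1.358 V.
Step 6 — Current: I = V / Z = -0.01191 + j0.001441 A = 0.012∠173.1° A.
Step 7 — Complex power: S = V·I* = 0.144 + j0.0009984 VA.
Step 8 — Real power: P = Re(S) = 0.144 W.
Step 9 — Reactive power: Q = Im(S) = 0.0009984 VAR.
Step 10 — Apparent power: |S| = 0.144 VA.
Step 11 — Power factor: PF = P/|S| = 1 (lagging).

(a) P = 0.144 W  (b) Q = 0.0009984 VAR  (c) S = 0.144 VA  (d) PF = 1 (lagging)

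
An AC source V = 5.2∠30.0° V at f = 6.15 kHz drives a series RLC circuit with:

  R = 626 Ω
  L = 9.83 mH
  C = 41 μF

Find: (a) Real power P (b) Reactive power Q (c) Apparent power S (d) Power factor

Step 1 — Angular frequency: ω = 2π·f = 2π·6150 = 3.864e+04 rad/s.
Step 2 — Component impedances:
  R: Z = R = 626 Ω
  L: Z = jωL = j·3.864e+04·0.00983 = 0 + j379.8 Ω
  C: Z = 1/(jωC) = -j/(ω·C) = 0 - j0.6312 Ω
Step 3 — Series combination: Z_total = R + L + C = 626 + j379.2 Ω = 731.9∠31.2° Ω.
Step 4 — Source phasor: V = 5.2∠30.0° V = 4.503 + j2.6 V.
Step 5 — Current: I = V / Z = 0.007103 - j0.0001496 A = 0.007105∠-1.2° A.
Step 6 — Complex power: S = V·I* = 0.0316 + j0.01914 VA.
Step 7 — Real power: P = Re(S) = 0.0316 W.
Step 8 — Reactive power: Q = Im(S) = 0.01914 VAR.
Step 9 — Apparent power: |S| = 0.03694 VA.
Step 10 — Power factor: PF = P/|S| = 0.8553 (lagging).

(a) P = 0.0316 W  (b) Q = 0.01914 VAR  (c) S = 0.03694 VA  (d) PF = 0.8553 (lagging)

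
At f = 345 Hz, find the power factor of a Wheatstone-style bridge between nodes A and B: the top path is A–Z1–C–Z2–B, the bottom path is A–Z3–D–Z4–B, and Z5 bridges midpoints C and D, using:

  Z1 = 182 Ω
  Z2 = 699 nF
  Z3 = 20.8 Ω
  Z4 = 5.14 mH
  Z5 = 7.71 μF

Step 1 — Angular frequency: ω = 2π·f = 2π·345 = 2168 rad/s.
Step 2 — Component impedances:
  Z1: Z = R = 182 Ω
  Z2: Z = 1/(jωC) = -j/(ω·C) = 0 - j660 Ω
  Z3: Z = R = 20.8 Ω
  Z4: Z = jωL = j·2168·0.00514 = 0 + j11.14 Ω
  Z5: Z = 1/(jωC) = -j/(ω·C) = 0 - j59.83 Ω
Step 3 — Bridge requires nodal analysis (the Z5 bridge couples midpoints C and D, so the two paths cannot be reduced to a simple series/parallel combination). Setting node B to ground and injecting 1 A at node A, the 3-node admittance system at A, C, D solves to V_A = Z_AB = 18.86 + j10.6 Ω = 21.64∠29.3° Ω.
Step 4 — Power factor: PF = cos(φ) = Re(Z)/|Z| = 18.864/21.639 = 0.8718.
Step 5 — Type: Im(Z) = 10.6 ⇒ lagging (phase φ = 29.3°).

PF = 0.8718 (lagging, φ = 29.3°)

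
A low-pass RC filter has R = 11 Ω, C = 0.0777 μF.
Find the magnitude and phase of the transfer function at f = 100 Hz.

Step 1 — Angular frequency: ω = 2π·100 = 628.3 rad/s.
Step 2 — Transfer function: H(jω) = 1/(1 + jωRC).
Step 3 — Denominator: 1 + jωRC = 1 + j·628.3·11·7.77e-08 = 1 + j0.000537.
Step 4 — H = 1 - j0.000537.
Step 5 — Magnitude: |H| = 1 (-0.0 dB); phase: φ = -0.0°.

|H| = 1 (-0.0 dB), φ = -0.0°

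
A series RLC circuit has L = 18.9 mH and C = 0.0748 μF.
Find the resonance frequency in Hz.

Step 1 — Resonance condition Im(Z)=0 gives ω₀ = 1/√(LC).
Step 2 — ω₀ = 1/√(0.0189·7.48e-08) = 2.66e+04 rad/s.
Step 3 — f₀ = ω₀/(2π) = 4233 Hz.

f₀ = 4233 Hz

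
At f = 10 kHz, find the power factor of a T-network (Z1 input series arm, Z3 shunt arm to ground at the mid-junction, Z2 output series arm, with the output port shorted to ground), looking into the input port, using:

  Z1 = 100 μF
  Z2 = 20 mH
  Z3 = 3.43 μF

Step 1 — Angular frequency: ω = 2π·f = 2π·1e+04 = 6.283e+04 rad/s.
Step 2 — Component impedances:
  Z1: Z = 1/(jωC) = -j/(ω·C) = 0 - j0.1592 Ω
  Z2: Z = jωL = j·6.283e+04·0.02 = 0 + j1257 Ω
  Z3: Z = 1/(jωC) = -j/(ω·C) = 0 - j4.64 Ω
Step 3 — With the output port shorted to ground, the output series arm Z2 runs from the junction to ground; the shunt arm Z3 also runs from the junction to ground. They appear in parallel: Z3 || Z2 = 0 - j4.657 Ω.
Step 4 — Series with input arm Z1: Z_in = Z1 + (Z3 || Z2) = 0 - j4.816 Ω = 4.816∠-90.0° Ω.
Step 5 — Power factor: PF = cos(φ) = Re(Z)/|Z| = 0/4.816 = 0.
Step 6 — Type: Im(Z) = -4.816 ⇒ leading (phase φ = -90.0°).

PF = 0 (leading, φ = -90.0°)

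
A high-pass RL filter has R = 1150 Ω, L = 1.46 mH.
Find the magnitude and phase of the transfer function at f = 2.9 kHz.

Step 1 — Angular frequency: ω = 2π·2900 = 1.822e+04 rad/s.
Step 2 — Transfer function: H(jω) = jωL/(R + jωL).
Step 3 — Numerator jωL = j·26.6; denominator R + jωL = 1150 + j26.6.
Step 4 — H = 0.0005349 + j0.02312.
Step 5 — Magnitude: |H| = 0.02313 (-32.7 dB); phase: φ = 88.7°.

|H| = 0.02313 (-32.7 dB), φ = 88.7°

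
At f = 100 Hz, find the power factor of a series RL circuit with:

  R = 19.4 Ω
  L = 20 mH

Step 1 — Angular frequency: ω = 2π·f = 2π·100 = 628.3 rad/s.
Step 2 — Component impedances:
  R: Z = R = 19.4 Ω
  L: Z = jωL = j·628.3·0.02 = 0 + j12.57 Ω
Step 3 — Series combination: Z_total = R + L = 19.4 + j12.57 Ω = 23.11∠32.9° Ω.
Step 4 — Power factor: PF = cos(φ) = Re(Z)/|Z| = 19.4/23.114 = 0.8393.
Step 5 — Type: Im(Z) = 12.57 ⇒ lagging (phase φ = 32.9°).

PF = 0.8393 (lagging, φ = 32.9°)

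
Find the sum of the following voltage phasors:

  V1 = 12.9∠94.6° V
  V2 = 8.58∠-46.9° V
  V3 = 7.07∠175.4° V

Step 1 — Convert each phasor to rectangular form:
  V1 = 12.9·(cos(94.6°) + j·sin(94.6°)) = -1.035 + j12.86 V
  V2 = 8.58·(cos(-46.9°) + j·sin(-46.9°)) = 5.862 - j6.265 V
  V3 = 7.07·(cos(175.4°) + j·sin(175.4°)) = -7.047 + j0.567 V
Step 2 — Sum components: V_total = -2.219 + j7.161 V.
Step 3 — Convert to polar: |V_total| = 7.497 V, ∠V_total = 107.2°.

V_total = 7.497∠107.2° V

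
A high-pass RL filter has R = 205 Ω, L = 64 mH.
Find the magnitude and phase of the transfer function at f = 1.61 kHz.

Step 1 — Angular frequency: ω = 2π·1610 = 1.012e+04 rad/s.
Step 2 — Transfer function: H(jω) = jωL/(R + jωL).
Step 3 — Numerator jωL = j·647.4; denominator R + jωL = 205 + j647.4.
Step 4 — H = 0.9089 + j0.2878.
Step 5 — Magnitude: |H| = 0.9533 (-0.4 dB); phase: φ = 17.6°.

|H| = 0.9533 (-0.4 dB), φ = 17.6°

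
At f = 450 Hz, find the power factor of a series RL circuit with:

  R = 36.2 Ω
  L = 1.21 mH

Step 1 — Angular frequency: ω = 2π·f = 2π·450 = 2827 rad/s.
Step 2 — Component impedances:
  R: Z = R = 36.2 Ω
  L: Z = jωL = j·2827·0.00121 = 0 + j3.421 Ω
Step 3 — Series combination: Z_total = R + L = 36.2 + j3.421 Ω = 36.36∠5.4° Ω.
Step 4 — Power factor: PF = cos(φ) = Re(Z)/|Z| = 36.2/36.36 = 0.9956.
Step 5 — Type: Im(Z) = 3.421 ⇒ lagging (phase φ = 5.4°).

PF = 0.9956 (lagging, φ = 5.4°)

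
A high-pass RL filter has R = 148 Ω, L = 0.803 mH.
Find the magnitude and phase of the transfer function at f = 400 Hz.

Step 1 — Angular frequency: ω = 2π·400 = 2513 rad/s.
Step 2 — Transfer function: H(jω) = jωL/(R + jωL).
Step 3 — Numerator jωL = j·2.018; denominator R + jωL = 148 + j2.018.
Step 4 — H = 0.0001859 + j0.01363.
Step 5 — Magnitude: |H| = 0.01363 (-37.3 dB); phase: φ = 89.2°.

|H| = 0.01363 (-37.3 dB), φ = 89.2°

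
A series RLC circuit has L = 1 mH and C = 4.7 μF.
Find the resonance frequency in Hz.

Step 1 — Resonance condition Im(Z)=0 gives ω₀ = 1/√(LC).
Step 2 — ω₀ = 1/√(0.001·4.7e-06) = 1.459e+04 rad/s.
Step 3 — f₀ = ω₀/(2π) = 2322 Hz.

f₀ = 2322 Hz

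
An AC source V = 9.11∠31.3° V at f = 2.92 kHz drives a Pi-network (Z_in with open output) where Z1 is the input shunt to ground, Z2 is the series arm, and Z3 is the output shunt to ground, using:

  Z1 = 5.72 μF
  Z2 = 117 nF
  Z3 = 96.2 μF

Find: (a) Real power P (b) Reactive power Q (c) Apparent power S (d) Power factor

Step 1 — Angular frequency: ω = 2π·f = 2π·2920 = 1.835e+04 rad/s.
Step 2 — Component impedances:
  Z1: Z = 1/(jωC) = -j/(ω·C) = 0 - j9.529 Ω
  Z2: Z = 1/(jωC) = -j/(ω·C) = 0 - j465.9 Ω
  Z3: Z = 1/(jωC) = -j/(ω·C) = 0 - j0.5666 Ω
Step 3 — With open output, the series arm Z2 and the output shunt Z3 appear in series to ground: Z2 + Z3 = 0 - j466.4 Ω.
Step 4 — Parallel with input shunt Z1: Z_in = Z1 || (Z2 + Z3) = 0 - j9.338 Ω = 9.338∠-90.0° Ω.
Step 5 — Source phasor: V = 9.11∠31.3° V = 7.784 + j4.733 V.
Step 6 — Current: I = V / Z = -0.5068 + j0.8336 A = 0.9756∠121.3° A.
Step 7 — Complex power: S = V·I* = 0 - j8.887 VA.
Step 8 — Real power: P = Re(S) = 0 W.
Step 9 — Reactive power: Q = Im(S) = -8.887 VAR.
Step 10 — Apparent power: |S| = 8.887 VA.
Step 11 — Power factor: PF = P/|S| = 0 (leading).

(a) P = 0 W  (b) Q = -8.887 VAR  (c) S = 8.887 VA  (d) PF = 0 (leading)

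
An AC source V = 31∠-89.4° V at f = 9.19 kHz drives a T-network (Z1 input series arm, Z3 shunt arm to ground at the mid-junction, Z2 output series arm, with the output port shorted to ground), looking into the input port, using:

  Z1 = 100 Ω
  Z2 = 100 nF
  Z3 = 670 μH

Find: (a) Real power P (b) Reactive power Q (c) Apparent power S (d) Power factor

Step 1 — Angular frequency: ω = 2π·f = 2π·9190 = 5.774e+04 rad/s.
Step 2 — Component impedances:
  Z1: Z = R = 100 Ω
  Z2: Z = 1/(jωC) = -j/(ω·C) = 0 - j173.2 Ω
  Z3: Z = jωL = j·5.774e+04·0.00067 = 0 + j38.69 Ω
Step 3 — With the output port shorted to ground, the output series arm Z2 runs from the junction to ground; the shunt arm Z3 also runs from the junction to ground. They appear in parallel: Z3 || Z2 = 0 + j49.82 Ω.
Step 4 — Series with input arm Z1: Z_in = Z1 + (Z3 || Z2) = 100 + j49.82 Ω = 111.7∠26.5° Ω.
Step 5 — Source phasor: V = 31∠-89.4° V = 0.3246 - j31 V.
Step 6 — Current: I = V / Z = -0.1211 - j0.2496 A = 0.2775∠-115.9° A.
Step 7 — Complex power: S = V·I* = 7.699 + j3.835 VA.
Step 8 — Real power: P = Re(S) = 7.699 W.
Step 9 — Reactive power: Q = Im(S) = 3.835 VAR.
Step 10 — Apparent power: |S| = 8.602 VA.
Step 11 — Power factor: PF = P/|S| = 0.8951 (lagging).

(a) P = 7.699 W  (b) Q = 3.835 VAR  (c) S = 8.602 VA  (d) PF = 0.8951 (lagging)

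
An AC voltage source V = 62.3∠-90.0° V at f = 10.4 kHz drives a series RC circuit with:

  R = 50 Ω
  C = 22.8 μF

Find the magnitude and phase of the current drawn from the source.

Step 1 — Angular frequency: ω = 2π·f = 2π·1.04e+04 = 6.535e+04 rad/s.
Step 2 — Component impedances:
  R: Z = R = 50 Ω
  C: Z = 1/(jωC) = -j/(ω·C) = 0 - j0.6712 Ω
Step 3 — Series combination: Z_total = R + C = 50 - j0.6712 Ω = 50∠-0.8° Ω.
Step 4 — Source phasor: V = 62.3∠-90.0° V = 0 - j62.3 V.
Step 5 — Ohm's law: I = V / Z_total = (0 - j62.3) / (50 - j0.6712) = 0.01672 - j1.246 A.
Step 6 — Convert to polar: |I| = 1.246 A, ∠I = -89.2°.

I = 1.246∠-89.2° A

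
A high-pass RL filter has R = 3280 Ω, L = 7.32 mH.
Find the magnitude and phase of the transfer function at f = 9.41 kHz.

Step 1 — Angular frequency: ω = 2π·9410 = 5.912e+04 rad/s.
Step 2 — Transfer function: H(jω) = jωL/(R + jωL).
Step 3 — Numerator jωL = j·432.8; denominator R + jωL = 3280 + j432.8.
Step 4 — H = 0.01711 + j0.1297.
Step 5 — Magnitude: |H| = 0.1308 (-17.7 dB); phase: φ = 82.5°.

|H| = 0.1308 (-17.7 dB), φ = 82.5°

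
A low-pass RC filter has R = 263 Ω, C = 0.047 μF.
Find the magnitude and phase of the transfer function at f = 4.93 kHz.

Step 1 — Angular frequency: ω = 2π·4930 = 3.098e+04 rad/s.
Step 2 — Transfer function: H(jω) = 1/(1 + jωRC).
Step 3 — Denominator: 1 + jωRC = 1 + j·3.098e+04·263·4.7e-08 = 1 + j0.3829.
Step 4 — H = 0.8721 - j0.3339.
Step 5 — Magnitude: |H| = 0.9339 (-0.6 dB); phase: φ = -21.0°.

|H| = 0.9339 (-0.6 dB), φ = -21.0°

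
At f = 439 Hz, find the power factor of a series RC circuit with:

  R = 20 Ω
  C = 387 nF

Step 1 — Angular frequency: ω = 2π·f = 2π·439 = 2758 rad/s.
Step 2 — Component impedances:
  R: Z = R = 20 Ω
  C: Z = 1/(jωC) = -j/(ω·C) = 0 - j936.8 Ω
Step 3 — Series combination: Z_total = R + C = 20 - j936.8 Ω = 937∠-88.8° Ω.
Step 4 — Power factor: PF = cos(φ) = Re(Z)/|Z| = 20/937 = 0.02134.
Step 5 — Type: Im(Z) = -936.8 ⇒ leading (phase φ = -88.8°).

PF = 0.02134 (leading, φ = -88.8°)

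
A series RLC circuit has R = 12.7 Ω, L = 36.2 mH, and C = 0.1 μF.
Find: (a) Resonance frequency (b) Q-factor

Step 1 — Resonance condition Im(Z)=0 gives ω₀ = 1/√(LC).
Step 2 — ω₀ = 1/√(0.0362·1e-07) = 1.662e+04 rad/s.
Step 3 — f₀ = ω₀/(2π) = 2645 Hz.
Step 4 — Series Q: Q = ω₀L/R = 1.662e+04·0.0362/12.7 = 47.38.

(a) f₀ = 2645 Hz  (b) Q = 47.38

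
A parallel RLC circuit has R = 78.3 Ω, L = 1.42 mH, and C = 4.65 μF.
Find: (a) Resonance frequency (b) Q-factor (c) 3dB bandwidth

Step 1 — Resonance: ω₀ = 1/√(LC) = 1/√(0.00142·4.65e-06) = 1.231e+04 rad/s.
Step 2 — f₀ = ω₀/(2π) = 1959 Hz.
Step 3 — Parallel Q: Q = R/(ω₀L) = 78.3/(1.231e+04·0.00142) = 4.481.
Step 4 — Bandwidth: Δω = ω₀/Q = 2747 rad/s; BW = Δω/(2π) = 437.1 Hz.

(a) f₀ = 1959 Hz  (b) Q = 4.481  (c) BW = 437.1 Hz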